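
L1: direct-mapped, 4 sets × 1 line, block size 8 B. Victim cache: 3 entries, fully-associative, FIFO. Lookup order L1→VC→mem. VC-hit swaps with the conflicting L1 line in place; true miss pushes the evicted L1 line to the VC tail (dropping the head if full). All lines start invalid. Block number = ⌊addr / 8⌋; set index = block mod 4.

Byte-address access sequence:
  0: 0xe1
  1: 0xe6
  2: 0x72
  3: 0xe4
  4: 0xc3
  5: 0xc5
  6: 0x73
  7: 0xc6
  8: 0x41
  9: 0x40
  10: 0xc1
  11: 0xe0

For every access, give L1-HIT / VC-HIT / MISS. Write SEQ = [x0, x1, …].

SEQ = [MISS, L1-HIT, MISS, L1-HIT, MISS, L1-HIT, L1-HIT, L1-HIT, MISS, L1-HIT, VC-HIT, VC-HIT]

0: 0xe1 (blk 28, set 0) → MISS  vc=[]
1: 0xe6 (blk 28, set 0) → L1-HIT  vc=[]
2: 0x72 (blk 14, set 2) → MISS  vc=[]
3: 0xe4 (blk 28, set 0) → L1-HIT  vc=[]
4: 0xc3 (blk 24, set 0) → MISS  vc=[28]
5: 0xc5 (blk 24, set 0) → L1-HIT  vc=[28]
6: 0x73 (blk 14, set 2) → L1-HIT  vc=[28]
7: 0xc6 (blk 24, set 0) → L1-HIT  vc=[28]
8: 0x41 (blk 8, set 0) → MISS  vc=[28, 24]
9: 0x40 (blk 8, set 0) → L1-HIT  vc=[28, 24]
10: 0xc1 (blk 24, set 0) → VC-HIT  vc=[28, 8]
11: 0xe0 (blk 28, set 0) → VC-HIT  vc=[24, 8]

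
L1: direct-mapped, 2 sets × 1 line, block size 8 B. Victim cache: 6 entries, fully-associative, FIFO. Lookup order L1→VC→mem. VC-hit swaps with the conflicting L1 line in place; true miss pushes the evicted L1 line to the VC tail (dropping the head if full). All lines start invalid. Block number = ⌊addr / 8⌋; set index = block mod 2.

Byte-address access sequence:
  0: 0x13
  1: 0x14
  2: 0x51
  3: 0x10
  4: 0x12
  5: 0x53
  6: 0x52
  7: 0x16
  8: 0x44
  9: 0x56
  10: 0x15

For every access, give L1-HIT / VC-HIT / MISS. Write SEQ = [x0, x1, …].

SEQ = [MISS, L1-HIT, MISS, VC-HIT, L1-HIT, VC-HIT, L1-HIT, VC-HIT, MISS, VC-HIT, VC-HIT]

0: 0x13 (blk 2, set 0) → MISS  vc=[]
1: 0x14 (blk 2, set 0) → L1-HIT  vc=[]
2: 0x51 (blk 10, set 0) → MISS  vc=[2]
3: 0x10 (blk 2, set 0) → VC-HIT  vc=[10]
4: 0x12 (blk 2, set 0) → L1-HIT  vc=[10]
5: 0x53 (blk 10, set 0) → VC-HIT  vc=[2]
6: 0x52 (blk 10, set 0) → L1-HIT  vc=[2]
7: 0x16 (blk 2, set 0) → VC-HIT  vc=[10]
8: 0x44 (blk 8, set 0) → MISS  vc=[10, 2]
9: 0x56 (blk 10, set 0) → VC-HIT  vc=[8, 2]
10: 0x15 (blk 2, set 0) → VC-HIT  vc=[8, 10]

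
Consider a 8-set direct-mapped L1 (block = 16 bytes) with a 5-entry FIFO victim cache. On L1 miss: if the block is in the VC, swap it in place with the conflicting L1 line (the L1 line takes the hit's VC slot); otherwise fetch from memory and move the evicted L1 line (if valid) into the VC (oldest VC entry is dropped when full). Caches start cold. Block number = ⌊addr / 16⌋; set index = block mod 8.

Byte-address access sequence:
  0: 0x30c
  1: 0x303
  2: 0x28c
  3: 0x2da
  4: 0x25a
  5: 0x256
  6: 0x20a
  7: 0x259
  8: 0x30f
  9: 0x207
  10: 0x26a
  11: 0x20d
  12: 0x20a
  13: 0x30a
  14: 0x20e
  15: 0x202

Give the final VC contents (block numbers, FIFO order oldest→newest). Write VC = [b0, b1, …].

VC = [48, 45, 40]

0: 0x30c (blk 48, set 0) → MISS  vc=[]
1: 0x303 (blk 48, set 0) → L1-HIT  vc=[]
2: 0x28c (blk 40, set 0) → MISS  vc=[48]
3: 0x2da (blk 45, set 5) → MISS  vc=[48]
4: 0x25a (blk 37, set 5) → MISS  vc=[48, 45]
5: 0x256 (blk 37, set 5) → L1-HIT  vc=[48, 45]
6: 0x20a (blk 32, set 0) → MISS  vc=[48, 45, 40]
7: 0x259 (blk 37, set 5) → L1-HIT  vc=[48, 45, 40]
8: 0x30f (blk 48, set 0) → VC-HIT  vc=[32, 45, 40]
9: 0x207 (blk 32, set 0) → VC-HIT  vc=[48, 45, 40]
10: 0x26a (blk 38, set 6) → MISS  vc=[48, 45, 40]
11: 0x20d (blk 32, set 0) → L1-HIT  vc=[48, 45, 40]
12: 0x20a (blk 32, set 0) → L1-HIT  vc=[48, 45, 40]
13: 0x30a (blk 48, set 0) → VC-HIT  vc=[32, 45, 40]
14: 0x20e (blk 32, set 0) → VC-HIT  vc=[48, 45, 40]
15: 0x202 (blk 32, set 0) → L1-HIT  vc=[48, 45, 40]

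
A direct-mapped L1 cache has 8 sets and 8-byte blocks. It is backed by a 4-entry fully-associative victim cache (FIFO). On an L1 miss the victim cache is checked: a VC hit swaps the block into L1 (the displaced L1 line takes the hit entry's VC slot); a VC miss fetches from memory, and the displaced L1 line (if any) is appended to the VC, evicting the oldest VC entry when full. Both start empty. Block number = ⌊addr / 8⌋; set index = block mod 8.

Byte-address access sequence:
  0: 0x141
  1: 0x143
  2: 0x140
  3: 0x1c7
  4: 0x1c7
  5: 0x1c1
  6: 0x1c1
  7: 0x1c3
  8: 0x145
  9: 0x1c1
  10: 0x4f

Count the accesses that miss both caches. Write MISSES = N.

MISSES = 3

0: 0x141 (blk 40, set 0) → MISS  vc=[]
1: 0x143 (blk 40, set 0) → L1-HIT  vc=[]
2: 0x140 (blk 40, set 0) → L1-HIT  vc=[]
3: 0x1c7 (blk 56, set 0) → MISS  vc=[40]
4: 0x1c7 (blk 56, set 0) → L1-HIT  vc=[40]
5: 0x1c1 (blk 56, set 0) → L1-HIT  vc=[40]
6: 0x1c1 (blk 56, set 0) → L1-HIT  vc=[40]
7: 0x1c3 (blk 56, set 0) → L1-HIT  vc=[40]
8: 0x145 (blk 40, set 0) → VC-HIT  vc=[56]
9: 0x1c1 (blk 56, set 0) → VC-HIT  vc=[40]
10: 0x4f (blk 9, set 1) → MISS  vc=[40]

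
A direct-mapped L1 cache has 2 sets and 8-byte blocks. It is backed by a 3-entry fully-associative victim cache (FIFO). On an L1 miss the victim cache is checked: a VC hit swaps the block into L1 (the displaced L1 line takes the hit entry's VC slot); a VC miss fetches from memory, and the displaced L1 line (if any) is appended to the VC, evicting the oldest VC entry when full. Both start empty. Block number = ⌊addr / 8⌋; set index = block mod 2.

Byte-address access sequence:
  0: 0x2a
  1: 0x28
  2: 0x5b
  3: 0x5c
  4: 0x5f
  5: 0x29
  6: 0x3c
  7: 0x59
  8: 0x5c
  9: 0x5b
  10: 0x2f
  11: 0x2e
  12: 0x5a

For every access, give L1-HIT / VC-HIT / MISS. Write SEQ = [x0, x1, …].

SEQ = [MISS, L1-HIT, MISS, L1-HIT, L1-HIT, VC-HIT, MISS, VC-HIT, L1-HIT, L1-HIT, VC-HIT, L1-HIT, VC-HIT]

  [0] addr=0x2a blk=5 s=1: MISS | VC []
  [1] addr=0x28 blk=5 s=1: L1-HIT | VC []
  [2] addr=0x5b blk=11 s=1: MISS | VC [5]
  [3] addr=0x5c blk=11 s=1: L1-HIT | VC [5]
  [4] addr=0x5f blk=11 s=1: L1-HIT | VC [5]
  [5] addr=0x29 blk=5 s=1: VC-HIT | VC [11]
  [6] addr=0x3c blk=7 s=1: MISS | VC [11, 5]
  [7] addr=0x59 blk=11 s=1: VC-HIT | VC [7, 5]
  [8] addr=0x5c blk=11 s=1: L1-HIT | VC [7, 5]
  [9] addr=0x5b blk=11 s=1: L1-HIT | VC [7, 5]
  [10] addr=0x2f blk=5 s=1: VC-HIT | VC [7, 11]
  [11] addr=0x2e blk=5 s=1: L1-HIT | VC [7, 11]
  [12] addr=0x5a blk=11 s=1: VC-HIT | VC [7, 5]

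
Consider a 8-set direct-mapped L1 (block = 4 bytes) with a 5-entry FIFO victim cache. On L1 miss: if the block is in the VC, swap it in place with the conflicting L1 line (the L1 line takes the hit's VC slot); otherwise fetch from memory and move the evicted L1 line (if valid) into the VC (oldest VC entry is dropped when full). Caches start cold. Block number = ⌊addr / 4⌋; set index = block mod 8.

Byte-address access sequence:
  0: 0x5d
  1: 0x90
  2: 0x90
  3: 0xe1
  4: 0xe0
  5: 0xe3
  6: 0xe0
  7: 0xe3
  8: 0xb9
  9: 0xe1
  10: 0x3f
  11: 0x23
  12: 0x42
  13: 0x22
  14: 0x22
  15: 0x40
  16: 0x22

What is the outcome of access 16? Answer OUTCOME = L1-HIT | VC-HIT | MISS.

OUTCOME = VC-HIT

0: 0x5d (blk 23, set 7) → MISS  vc=[]
1: 0x90 (blk 36, set 4) → MISS  vc=[]
2: 0x90 (blk 36, set 4) → L1-HIT  vc=[]
3: 0xe1 (blk 56, set 0) → MISS  vc=[]
4: 0xe0 (blk 56, set 0) → L1-HIT  vc=[]
5: 0xe3 (blk 56, set 0) → L1-HIT  vc=[]
6: 0xe0 (blk 56, set 0) → L1-HIT  vc=[]
7: 0xe3 (blk 56, set 0) → L1-HIT  vc=[]
8: 0xb9 (blk 46, set 6) → MISS  vc=[]
9: 0xe1 (blk 56, set 0) → L1-HIT  vc=[]
10: 0x3f (blk 15, set 7) → MISS  vc=[23]
11: 0x23 (blk 8, set 0) → MISS  vc=[23, 56]
12: 0x42 (blk 16, set 0) → MISS  vc=[23, 56, 8]
13: 0x22 (blk 8, set 0) → VC-HIT  vc=[23, 56, 16]
14: 0x22 (blk 8, set 0) → L1-HIT  vc=[23, 56, 16]
15: 0x40 (blk 16, set 0) → VC-HIT  vc=[23, 56, 8]
16: 0x22 (blk 8, set 0) → VC-HIT  vc=[23, 56, 16]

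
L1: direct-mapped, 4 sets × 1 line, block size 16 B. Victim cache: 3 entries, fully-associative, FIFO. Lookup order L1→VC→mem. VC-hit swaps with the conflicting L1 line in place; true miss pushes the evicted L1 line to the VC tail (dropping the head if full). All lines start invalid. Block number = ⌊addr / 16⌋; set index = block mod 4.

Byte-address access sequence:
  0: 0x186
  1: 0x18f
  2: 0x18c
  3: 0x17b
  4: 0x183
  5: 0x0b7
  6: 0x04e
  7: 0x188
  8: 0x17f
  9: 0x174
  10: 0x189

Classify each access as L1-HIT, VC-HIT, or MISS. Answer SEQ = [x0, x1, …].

SEQ = [MISS, L1-HIT, L1-HIT, MISS, L1-HIT, MISS, MISS, VC-HIT, VC-HIT, L1-HIT, L1-HIT]

  [0] addr=0x186 blk=24 s=0: MISS | VC []
  [1] addr=0x18f blk=24 s=0: L1-HIT | VC []
  [2] addr=0x18c blk=24 s=0: L1-HIT | VC []
  [3] addr=0x17b blk=23 s=3: MISS | VC []
  [4] addr=0x183 blk=24 s=0: L1-HIT | VC []
  [5] addr=0xb7 blk=11 s=3: MISS | VC [23]
  [6] addr=0x4e blk=4 s=0: MISS | VC [23, 24]
  [7] addr=0x188 blk=24 s=0: VC-HIT | VC [23, 4]
  [8] addr=0x17f blk=23 s=3: VC-HIT | VC [11, 4]
  [9] addr=0x174 blk=23 s=3: L1-HIT | VC [11, 4]
  [10] addr=0x189 blk=24 s=0: L1-HIT | VC [11, 4]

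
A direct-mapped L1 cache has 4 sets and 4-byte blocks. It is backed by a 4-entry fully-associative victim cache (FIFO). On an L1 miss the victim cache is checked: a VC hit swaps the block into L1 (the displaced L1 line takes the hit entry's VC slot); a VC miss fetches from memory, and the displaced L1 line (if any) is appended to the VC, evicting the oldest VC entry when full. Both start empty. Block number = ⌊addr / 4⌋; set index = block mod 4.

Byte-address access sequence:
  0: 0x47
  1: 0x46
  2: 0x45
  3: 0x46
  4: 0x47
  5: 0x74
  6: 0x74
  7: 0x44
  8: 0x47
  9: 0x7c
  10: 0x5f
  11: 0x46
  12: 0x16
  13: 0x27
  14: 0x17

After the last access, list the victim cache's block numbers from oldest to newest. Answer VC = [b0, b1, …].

VC = [29, 31, 17, 9]

  [0] addr=0x47 blk=17 s=1: MISS | VC []
  [1] addr=0x46 blk=17 s=1: L1-HIT | VC []
  [2] addr=0x45 blk=17 s=1: L1-HIT | VC []
  [3] addr=0x46 blk=17 s=1: L1-HIT | VC []
  [4] addr=0x47 blk=17 s=1: L1-HIT | VC []
  [5] addr=0x74 blk=29 s=1: MISS | VC [17]
  [6] addr=0x74 blk=29 s=1: L1-HIT | VC [17]
  [7] addr=0x44 blk=17 s=1: VC-HIT | VC [29]
  [8] addr=0x47 blk=17 s=1: L1-HIT | VC [29]
  [9] addr=0x7c blk=31 s=3: MISS | VC [29]
  [10] addr=0x5f blk=23 s=3: MISS | VC [29, 31]
  [11] addr=0x46 blk=17 s=1: L1-HIT | VC [29, 31]
  [12] addr=0x16 blk=5 s=1: MISS | VC [29, 31, 17]
  [13] addr=0x27 blk=9 s=1: MISS | VC [29, 31, 17, 5]
  [14] addr=0x17 blk=5 s=1: VC-HIT | VC [29, 31, 17, 9]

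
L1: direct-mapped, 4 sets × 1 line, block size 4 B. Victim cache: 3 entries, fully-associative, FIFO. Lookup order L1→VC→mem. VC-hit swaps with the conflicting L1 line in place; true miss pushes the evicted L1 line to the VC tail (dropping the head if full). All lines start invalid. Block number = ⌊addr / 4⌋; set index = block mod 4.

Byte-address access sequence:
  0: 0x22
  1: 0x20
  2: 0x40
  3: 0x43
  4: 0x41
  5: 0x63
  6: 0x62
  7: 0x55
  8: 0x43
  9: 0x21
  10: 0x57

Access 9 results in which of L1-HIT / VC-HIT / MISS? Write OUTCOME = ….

OUTCOME = VC-HIT

0: 0x22 (blk 8, set 0) → MISS  vc=[]
1: 0x20 (blk 8, set 0) → L1-HIT  vc=[]
2: 0x40 (blk 16, set 0) → MISS  vc=[8]
3: 0x43 (blk 16, set 0) → L1-HIT  vc=[8]
4: 0x41 (blk 16, set 0) → L1-HIT  vc=[8]
5: 0x63 (blk 24, set 0) → MISS  vc=[8, 16]
6: 0x62 (blk 24, set 0) → L1-HIT  vc=[8, 16]
7: 0x55 (blk 21, set 1) → MISS  vc=[8, 16]
8: 0x43 (blk 16, set 0) → VC-HIT  vc=[8, 24]
9: 0x21 (blk 8, set 0) → VC-HIT  vc=[16, 24]
10: 0x57 (blk 21, set 1) → L1-HIT  vc=[16, 24]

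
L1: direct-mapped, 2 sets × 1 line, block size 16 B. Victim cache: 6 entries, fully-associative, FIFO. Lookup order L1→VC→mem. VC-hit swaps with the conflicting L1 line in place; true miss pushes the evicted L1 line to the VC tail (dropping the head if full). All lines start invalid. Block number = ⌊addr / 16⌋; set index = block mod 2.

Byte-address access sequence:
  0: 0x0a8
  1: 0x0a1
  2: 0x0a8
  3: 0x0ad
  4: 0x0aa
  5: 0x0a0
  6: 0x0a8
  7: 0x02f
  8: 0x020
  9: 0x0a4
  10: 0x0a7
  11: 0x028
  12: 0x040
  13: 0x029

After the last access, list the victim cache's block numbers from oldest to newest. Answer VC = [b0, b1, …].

#0 0xa8→b10/s0 MISS; vc=[]
#1 0xa1→b10/s0 L1-HIT; vc=[]
#2 0xa8→b10/s0 L1-HIT; vc=[]
#3 0xad→b10/s0 L1-HIT; vc=[]
#4 0xaa→b10/s0 L1-HIT; vc=[]
#5 0xa0→b10/s0 L1-HIT; vc=[]
#6 0xa8→b10/s0 L1-HIT; vc=[]
#7 0x2f→b2/s0 MISS; vc=[10]
#8 0x20→b2/s0 L1-HIT; vc=[10]
#9 0xa4→b10/s0 VC-HIT; vc=[2]
#10 0xa7→b10/s0 L1-HIT; vc=[2]
#11 0x28→b2/s0 VC-HIT; vc=[10]
#12 0x40→b4/s0 MISS; vc=[10,2]
#13 0x29→b2/s0 VC-HIT; vc=[10,4]

VC = [10, 4]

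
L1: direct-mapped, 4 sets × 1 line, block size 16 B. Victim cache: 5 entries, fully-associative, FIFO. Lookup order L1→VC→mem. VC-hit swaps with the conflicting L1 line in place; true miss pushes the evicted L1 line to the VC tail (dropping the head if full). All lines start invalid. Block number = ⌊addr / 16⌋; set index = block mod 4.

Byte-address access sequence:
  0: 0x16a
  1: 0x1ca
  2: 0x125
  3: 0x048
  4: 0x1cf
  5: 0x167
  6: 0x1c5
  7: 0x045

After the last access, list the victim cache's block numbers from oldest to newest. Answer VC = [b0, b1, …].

#0 0x16a→b22/s2 MISS; vc=[]
#1 0x1ca→b28/s0 MISS; vc=[]
#2 0x125→b18/s2 MISS; vc=[22]
#3 0x48→b4/s0 MISS; vc=[22,28]
#4 0x1cf→b28/s0 VC-HIT; vc=[22,4]
#5 0x167→b22/s2 VC-HIT; vc=[18,4]
#6 0x1c5→b28/s0 L1-HIT; vc=[18,4]
#7 0x45→b4/s0 VC-HIT; vc=[18,28]

VC = [18, 28]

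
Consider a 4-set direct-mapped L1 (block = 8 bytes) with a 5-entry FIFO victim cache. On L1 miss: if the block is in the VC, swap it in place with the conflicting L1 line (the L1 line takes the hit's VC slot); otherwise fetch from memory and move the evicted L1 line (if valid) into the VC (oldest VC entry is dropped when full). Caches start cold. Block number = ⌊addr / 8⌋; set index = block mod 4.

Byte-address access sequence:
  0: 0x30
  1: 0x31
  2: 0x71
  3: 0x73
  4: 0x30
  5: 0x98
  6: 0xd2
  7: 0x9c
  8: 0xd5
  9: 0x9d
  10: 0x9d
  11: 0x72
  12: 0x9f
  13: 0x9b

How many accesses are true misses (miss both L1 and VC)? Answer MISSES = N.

MISSES = 4

  [0] addr=0x30 blk=6 s=2: MISS | VC []
  [1] addr=0x31 blk=6 s=2: L1-HIT | VC []
  [2] addr=0x71 blk=14 s=2: MISS | VC [6]
  [3] addr=0x73 blk=14 s=2: L1-HIT | VC [6]
  [4] addr=0x30 blk=6 s=2: VC-HIT | VC [14]
  [5] addr=0x98 blk=19 s=3: MISS | VC [14]
  [6] addr=0xd2 blk=26 s=2: MISS | VC [14, 6]
  [7] addr=0x9c blk=19 s=3: L1-HIT | VC [14, 6]
  [8] addr=0xd5 blk=26 s=2: L1-HIT | VC [14, 6]
  [9] addr=0x9d blk=19 s=3: L1-HIT | VC [14, 6]
  [10] addr=0x9d blk=19 s=3: L1-HIT | VC [14, 6]
  [11] addr=0x72 blk=14 s=2: VC-HIT | VC [26, 6]
  [12] addr=0x9f blk=19 s=3: L1-HIT | VC [26, 6]
  [13] addr=0x9b blk=19 s=3: L1-HIT | VC [26, 6]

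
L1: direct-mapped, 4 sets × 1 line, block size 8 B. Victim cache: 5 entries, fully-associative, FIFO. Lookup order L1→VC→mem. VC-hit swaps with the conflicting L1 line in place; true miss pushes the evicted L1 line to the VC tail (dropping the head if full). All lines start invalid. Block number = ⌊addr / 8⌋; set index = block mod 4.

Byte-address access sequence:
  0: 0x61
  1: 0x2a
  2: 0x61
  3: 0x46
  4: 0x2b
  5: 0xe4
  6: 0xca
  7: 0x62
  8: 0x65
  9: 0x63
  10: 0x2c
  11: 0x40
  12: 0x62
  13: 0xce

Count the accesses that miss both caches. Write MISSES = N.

MISSES = 5

  [0] addr=0x61 blk=12 s=0: MISS | VC []
  [1] addr=0x2a blk=5 s=1: MISS | VC []
  [2] addr=0x61 blk=12 s=0: L1-HIT | VC []
  [3] addr=0x46 blk=8 s=0: MISS | VC [12]
  [4] addr=0x2b blk=5 s=1: L1-HIT | VC [12]
  [5] addr=0xe4 blk=28 s=0: MISS | VC [12, 8]
  [6] addr=0xca blk=25 s=1: MISS | VC [12, 8, 5]
  [7] addr=0x62 blk=12 s=0: VC-HIT | VC [28, 8, 5]
  [8] addr=0x65 blk=12 s=0: L1-HIT | VC [28, 8, 5]
  [9] addr=0x63 blk=12 s=0: L1-HIT | VC [28, 8, 5]
  [10] addr=0x2c blk=5 s=1: VC-HIT | VC [28, 8, 25]
  [11] addr=0x40 blk=8 s=0: VC-HIT | VC [28, 12, 25]
  [12] addr=0x62 blk=12 s=0: VC-HIT | VC [28, 8, 25]
  [13] addr=0xce blk=25 s=1: VC-HIT | VC [28, 8, 5]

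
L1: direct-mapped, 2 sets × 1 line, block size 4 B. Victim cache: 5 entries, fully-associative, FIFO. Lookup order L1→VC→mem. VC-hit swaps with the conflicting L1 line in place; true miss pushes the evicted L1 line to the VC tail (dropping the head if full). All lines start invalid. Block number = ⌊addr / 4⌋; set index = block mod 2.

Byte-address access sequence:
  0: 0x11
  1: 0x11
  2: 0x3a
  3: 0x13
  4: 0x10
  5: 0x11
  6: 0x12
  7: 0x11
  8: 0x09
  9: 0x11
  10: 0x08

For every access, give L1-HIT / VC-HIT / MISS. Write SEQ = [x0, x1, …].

  [0] addr=0x11 blk=4 s=0: MISS | VC []
  [1] addr=0x11 blk=4 s=0: L1-HIT | VC []
  [2] addr=0x3a blk=14 s=0: MISS | VC [4]
  [3] addr=0x13 blk=4 s=0: VC-HIT | VC [14]
  [4] addr=0x10 blk=4 s=0: L1-HIT | VC [14]
  [5] addr=0x11 blk=4 s=0: L1-HIT | VC [14]
  [6] addr=0x12 blk=4 s=0: L1-HIT | VC [14]
  [7] addr=0x11 blk=4 s=0: L1-HIT | VC [14]
  [8] addr=0x9 blk=2 s=0: MISS | VC [14, 4]
  [9] addr=0x11 blk=4 s=0: VC-HIT | VC [14, 2]
  [10] addr=0x8 blk=2 s=0: VC-HIT | VC [14, 4]

SEQ = [MISS, L1-HIT, MISS, VC-HIT, L1-HIT, L1-HIT, L1-HIT, L1-HIT, MISS, VC-HIT, VC-HIT]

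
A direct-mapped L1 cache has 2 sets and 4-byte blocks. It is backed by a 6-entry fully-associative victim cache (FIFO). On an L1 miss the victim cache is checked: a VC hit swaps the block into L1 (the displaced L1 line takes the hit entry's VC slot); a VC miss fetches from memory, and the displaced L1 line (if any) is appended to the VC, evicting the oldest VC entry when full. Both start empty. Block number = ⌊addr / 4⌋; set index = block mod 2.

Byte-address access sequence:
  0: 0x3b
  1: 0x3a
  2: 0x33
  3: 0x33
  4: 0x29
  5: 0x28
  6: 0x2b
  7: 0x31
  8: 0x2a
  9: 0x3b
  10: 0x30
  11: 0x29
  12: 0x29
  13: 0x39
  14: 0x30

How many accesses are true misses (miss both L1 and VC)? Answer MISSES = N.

MISSES = 3

  [0] addr=0x3b blk=14 s=0: MISS | VC []
  [1] addr=0x3a blk=14 s=0: L1-HIT | VC []
  [2] addr=0x33 blk=12 s=0: MISS | VC [14]
  [3] addr=0x33 blk=12 s=0: L1-HIT | VC [14]
  [4] addr=0x29 blk=10 s=0: MISS | VC [14, 12]
  [5] addr=0x28 blk=10 s=0: L1-HIT | VC [14, 12]
  [6] addr=0x2b blk=10 s=0: L1-HIT | VC [14, 12]
  [7] addr=0x31 blk=12 s=0: VC-HIT | VC [14, 10]
  [8] addr=0x2a blk=10 s=0: VC-HIT | VC [14, 12]
  [9] addr=0x3b blk=14 s=0: VC-HIT | VC [10, 12]
  [10] addr=0x30 blk=12 s=0: VC-HIT | VC [10, 14]
  [11] addr=0x29 blk=10 s=0: VC-HIT | VC [12, 14]
  [12] addr=0x29 blk=10 s=0: L1-HIT | VC [12, 14]
  [13] addr=0x39 blk=14 s=0: VC-HIT | VC [12, 10]
  [14] addr=0x30 blk=12 s=0: VC-HIT | VC [14, 10]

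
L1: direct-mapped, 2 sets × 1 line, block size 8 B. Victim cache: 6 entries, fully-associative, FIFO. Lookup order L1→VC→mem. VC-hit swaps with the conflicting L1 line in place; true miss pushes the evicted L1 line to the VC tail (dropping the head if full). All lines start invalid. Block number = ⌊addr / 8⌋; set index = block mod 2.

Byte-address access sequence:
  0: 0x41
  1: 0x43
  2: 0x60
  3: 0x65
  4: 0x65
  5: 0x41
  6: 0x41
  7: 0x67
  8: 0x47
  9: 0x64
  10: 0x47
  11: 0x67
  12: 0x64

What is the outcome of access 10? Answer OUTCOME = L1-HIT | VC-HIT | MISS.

#0 0x41→b8/s0 MISS; vc=[]
#1 0x43→b8/s0 L1-HIT; vc=[]
#2 0x60→b12/s0 MISS; vc=[8]
#3 0x65→b12/s0 L1-HIT; vc=[8]
#4 0x65→b12/s0 L1-HIT; vc=[8]
#5 0x41→b8/s0 VC-HIT; vc=[12]
#6 0x41→b8/s0 L1-HIT; vc=[12]
#7 0x67→b12/s0 VC-HIT; vc=[8]
#8 0x47→b8/s0 VC-HIT; vc=[12]
#9 0x64→b12/s0 VC-HIT; vc=[8]
#10 0x47→b8/s0 VC-HIT; vc=[12]
#11 0x67→b12/s0 VC-HIT; vc=[8]
#12 0x64→b12/s0 L1-HIT; vc=[8]

OUTCOME = VC-HIT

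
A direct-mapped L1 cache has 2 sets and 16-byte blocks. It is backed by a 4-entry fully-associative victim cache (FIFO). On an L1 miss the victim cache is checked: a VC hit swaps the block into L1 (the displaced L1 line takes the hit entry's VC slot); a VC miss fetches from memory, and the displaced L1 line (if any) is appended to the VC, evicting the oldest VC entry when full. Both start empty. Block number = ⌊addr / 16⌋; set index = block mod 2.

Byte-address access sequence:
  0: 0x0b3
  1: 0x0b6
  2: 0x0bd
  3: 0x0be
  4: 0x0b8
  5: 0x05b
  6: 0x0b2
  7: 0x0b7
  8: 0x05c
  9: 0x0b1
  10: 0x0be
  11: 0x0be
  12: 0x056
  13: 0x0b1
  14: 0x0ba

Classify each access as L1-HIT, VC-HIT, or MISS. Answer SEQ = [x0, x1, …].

SEQ = [MISS, L1-HIT, L1-HIT, L1-HIT, L1-HIT, MISS, VC-HIT, L1-HIT, VC-HIT, VC-HIT, L1-HIT, L1-HIT, VC-HIT, VC-HIT, L1-HIT]

#0 0xb3→b11/s1 MISS; vc=[]
#1 0xb6→b11/s1 L1-HIT; vc=[]
#2 0xbd→b11/s1 L1-HIT; vc=[]
#3 0xbe→b11/s1 L1-HIT; vc=[]
#4 0xb8→b11/s1 L1-HIT; vc=[]
#5 0x5b→b5/s1 MISS; vc=[11]
#6 0xb2→b11/s1 VC-HIT; vc=[5]
#7 0xb7→b11/s1 L1-HIT; vc=[5]
#8 0x5c→b5/s1 VC-HIT; vc=[11]
#9 0xb1→b11/s1 VC-HIT; vc=[5]
#10 0xbe→b11/s1 L1-HIT; vc=[5]
#11 0xbe→b11/s1 L1-HIT; vc=[5]
#12 0x56→b5/s1 VC-HIT; vc=[11]
#13 0xb1→b11/s1 VC-HIT; vc=[5]
#14 0xba→b11/s1 L1-HIT; vc=[5]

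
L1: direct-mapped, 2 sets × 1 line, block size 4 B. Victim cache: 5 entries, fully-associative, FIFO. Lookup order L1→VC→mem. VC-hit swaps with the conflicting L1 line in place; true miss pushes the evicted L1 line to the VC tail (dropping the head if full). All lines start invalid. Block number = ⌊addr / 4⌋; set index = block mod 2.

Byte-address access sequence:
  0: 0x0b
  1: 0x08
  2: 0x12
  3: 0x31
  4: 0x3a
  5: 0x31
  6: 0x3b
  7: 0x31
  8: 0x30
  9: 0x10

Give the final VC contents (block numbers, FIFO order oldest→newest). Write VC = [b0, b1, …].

#0 0xb→b2/s0 MISS; vc=[]
#1 0x8→b2/s0 L1-HIT; vc=[]
#2 0x12→b4/s0 MISS; vc=[2]
#3 0x31→b12/s0 MISS; vc=[2,4]
#4 0x3a→b14/s0 MISS; vc=[2,4,12]
#5 0x31→b12/s0 VC-HIT; vc=[2,4,14]
#6 0x3b→b14/s0 VC-HIT; vc=[2,4,12]
#7 0x31→b12/s0 VC-HIT; vc=[2,4,14]
#8 0x30→b12/s0 L1-HIT; vc=[2,4,14]
#9 0x10→b4/s0 VC-HIT; vc=[2,12,14]

VC = [2, 12, 14]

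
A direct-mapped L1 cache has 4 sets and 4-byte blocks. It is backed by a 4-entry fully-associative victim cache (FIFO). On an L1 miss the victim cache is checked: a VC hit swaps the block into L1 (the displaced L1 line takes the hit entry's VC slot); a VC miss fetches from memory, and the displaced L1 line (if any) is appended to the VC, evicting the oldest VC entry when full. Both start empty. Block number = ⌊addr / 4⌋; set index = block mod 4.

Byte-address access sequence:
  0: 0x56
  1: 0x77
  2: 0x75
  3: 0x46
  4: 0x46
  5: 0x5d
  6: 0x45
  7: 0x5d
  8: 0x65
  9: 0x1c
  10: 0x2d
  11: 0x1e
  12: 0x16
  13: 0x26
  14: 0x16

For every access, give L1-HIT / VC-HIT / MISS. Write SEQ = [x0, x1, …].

#0 0x56→b21/s1 MISS; vc=[]
#1 0x77→b29/s1 MISS; vc=[21]
#2 0x75→b29/s1 L1-HIT; vc=[21]
#3 0x46→b17/s1 MISS; vc=[21,29]
#4 0x46→b17/s1 L1-HIT; vc=[21,29]
#5 0x5d→b23/s3 MISS; vc=[21,29]
#6 0x45→b17/s1 L1-HIT; vc=[21,29]
#7 0x5d→b23/s3 L1-HIT; vc=[21,29]
#8 0x65→b25/s1 MISS; vc=[21,29,17]
#9 0x1c→b7/s3 MISS; vc=[21,29,17,23]
#10 0x2d→b11/s3 MISS; vc=[29,17,23,7]
#11 0x1e→b7/s3 VC-HIT; vc=[29,17,23,11]
#12 0x16→b5/s1 MISS; vc=[17,23,11,25]
#13 0x26→b9/s1 MISS; vc=[23,11,25,5]
#14 0x16→b5/s1 VC-HIT; vc=[23,11,25,9]

SEQ = [MISS, MISS, L1-HIT, MISS, L1-HIT, MISS, L1-HIT, L1-HIT, MISS, MISS, MISS, VC-HIT, MISS, MISS, VC-HIT]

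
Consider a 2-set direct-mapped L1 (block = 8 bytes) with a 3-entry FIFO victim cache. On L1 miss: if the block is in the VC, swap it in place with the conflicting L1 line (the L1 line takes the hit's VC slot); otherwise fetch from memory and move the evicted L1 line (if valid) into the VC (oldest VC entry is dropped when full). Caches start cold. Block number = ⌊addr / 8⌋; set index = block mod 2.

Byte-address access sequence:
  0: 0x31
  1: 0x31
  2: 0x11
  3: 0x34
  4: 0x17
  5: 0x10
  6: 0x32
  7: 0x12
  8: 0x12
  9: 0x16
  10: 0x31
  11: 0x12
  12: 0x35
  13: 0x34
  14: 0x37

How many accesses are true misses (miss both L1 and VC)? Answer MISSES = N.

MISSES = 2

  [0] addr=0x31 blk=6 s=0: MISS | VC []
  [1] addr=0x31 blk=6 s=0: L1-HIT | VC []
  [2] addr=0x11 blk=2 s=0: MISS | VC [6]
  [3] addr=0x34 blk=6 s=0: VC-HIT | VC [2]
  [4] addr=0x17 blk=2 s=0: VC-HIT | VC [6]
  [5] addr=0x10 blk=2 s=0: L1-HIT | VC [6]
  [6] addr=0x32 blk=6 s=0: VC-HIT | VC [2]
  [7] addr=0x12 blk=2 s=0: VC-HIT | VC [6]
  [8] addr=0x12 blk=2 s=0: L1-HIT | VC [6]
  [9] addr=0x16 blk=2 s=0: L1-HIT | VC [6]
  [10] addr=0x31 blk=6 s=0: VC-HIT | VC [2]
  [11] addr=0x12 blk=2 s=0: VC-HIT | VC [6]
  [12] addr=0x35 blk=6 s=0: VC-HIT | VC [2]
  [13] addr=0x34 blk=6 s=0: L1-HIT | VC [2]
  [14] addr=0x37 blk=6 s=0: L1-HIT | VC [2]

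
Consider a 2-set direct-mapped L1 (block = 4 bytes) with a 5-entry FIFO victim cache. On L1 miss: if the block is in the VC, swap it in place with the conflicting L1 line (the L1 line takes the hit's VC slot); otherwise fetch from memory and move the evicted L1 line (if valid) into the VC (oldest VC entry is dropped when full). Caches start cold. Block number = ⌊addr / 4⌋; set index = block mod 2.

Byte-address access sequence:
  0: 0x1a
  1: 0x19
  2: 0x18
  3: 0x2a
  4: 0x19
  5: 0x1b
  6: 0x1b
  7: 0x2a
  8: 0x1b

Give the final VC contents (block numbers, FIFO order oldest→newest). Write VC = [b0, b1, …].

  [0] addr=0x1a blk=6 s=0: MISS | VC []
  [1] addr=0x19 blk=6 s=0: L1-HIT | VC []
  [2] addr=0x18 blk=6 s=0: L1-HIT | VC []
  [3] addr=0x2a blk=10 s=0: MISS | VC [6]
  [4] addr=0x19 blk=6 s=0: VC-HIT | VC [10]
  [5] addr=0x1b blk=6 s=0: L1-HIT | VC [10]
  [6] addr=0x1b blk=6 s=0: L1-HIT | VC [10]
  [7] addr=0x2a blk=10 s=0: VC-HIT | VC [6]
  [8] addr=0x1b blk=6 s=0: VC-HIT | VC [10]

VC = [10]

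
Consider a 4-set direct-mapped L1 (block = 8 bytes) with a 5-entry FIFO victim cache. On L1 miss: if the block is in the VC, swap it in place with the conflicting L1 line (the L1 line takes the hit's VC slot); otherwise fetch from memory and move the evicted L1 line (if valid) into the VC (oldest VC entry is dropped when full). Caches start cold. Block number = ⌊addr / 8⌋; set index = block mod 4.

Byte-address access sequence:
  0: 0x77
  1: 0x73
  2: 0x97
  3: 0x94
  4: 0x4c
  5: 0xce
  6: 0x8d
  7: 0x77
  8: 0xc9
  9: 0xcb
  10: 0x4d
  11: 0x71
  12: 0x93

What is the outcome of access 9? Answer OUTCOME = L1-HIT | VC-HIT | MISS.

OUTCOME = L1-HIT

#0 0x77→b14/s2 MISS; vc=[]
#1 0x73→b14/s2 L1-HIT; vc=[]
#2 0x97→b18/s2 MISS; vc=[14]
#3 0x94→b18/s2 L1-HIT; vc=[14]
#4 0x4c→b9/s1 MISS; vc=[14]
#5 0xce→b25/s1 MISS; vc=[14,9]
#6 0x8d→b17/s1 MISS; vc=[14,9,25]
#7 0x77→b14/s2 VC-HIT; vc=[18,9,25]
#8 0xc9→b25/s1 VC-HIT; vc=[18,9,17]
#9 0xcb→b25/s1 L1-HIT; vc=[18,9,17]
#10 0x4d→b9/s1 VC-HIT; vc=[18,25,17]
#11 0x71→b14/s2 L1-HIT; vc=[18,25,17]
#12 0x93→b18/s2 VC-HIT; vc=[14,25,17]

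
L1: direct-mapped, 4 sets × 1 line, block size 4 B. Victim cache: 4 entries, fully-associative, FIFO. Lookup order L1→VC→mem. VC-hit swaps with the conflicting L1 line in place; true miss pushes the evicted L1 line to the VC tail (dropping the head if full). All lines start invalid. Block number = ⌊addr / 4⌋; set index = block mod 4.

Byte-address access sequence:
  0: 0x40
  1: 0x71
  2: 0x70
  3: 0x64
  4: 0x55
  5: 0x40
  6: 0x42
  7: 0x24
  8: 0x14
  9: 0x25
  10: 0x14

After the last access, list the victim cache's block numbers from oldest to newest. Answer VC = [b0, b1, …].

VC = [28, 25, 21, 9]

#0 0x40→b16/s0 MISS; vc=[]
#1 0x71→b28/s0 MISS; vc=[16]
#2 0x70→b28/s0 L1-HIT; vc=[16]
#3 0x64→b25/s1 MISS; vc=[16]
#4 0x55→b21/s1 MISS; vc=[16,25]
#5 0x40→b16/s0 VC-HIT; vc=[28,25]
#6 0x42→b16/s0 L1-HIT; vc=[28,25]
#7 0x24→b9/s1 MISS; vc=[28,25,21]
#8 0x14→b5/s1 MISS; vc=[28,25,21,9]
#9 0x25→b9/s1 VC-HIT; vc=[28,25,21,5]
#10 0x14→b5/s1 VC-HIT; vc=[28,25,21,9]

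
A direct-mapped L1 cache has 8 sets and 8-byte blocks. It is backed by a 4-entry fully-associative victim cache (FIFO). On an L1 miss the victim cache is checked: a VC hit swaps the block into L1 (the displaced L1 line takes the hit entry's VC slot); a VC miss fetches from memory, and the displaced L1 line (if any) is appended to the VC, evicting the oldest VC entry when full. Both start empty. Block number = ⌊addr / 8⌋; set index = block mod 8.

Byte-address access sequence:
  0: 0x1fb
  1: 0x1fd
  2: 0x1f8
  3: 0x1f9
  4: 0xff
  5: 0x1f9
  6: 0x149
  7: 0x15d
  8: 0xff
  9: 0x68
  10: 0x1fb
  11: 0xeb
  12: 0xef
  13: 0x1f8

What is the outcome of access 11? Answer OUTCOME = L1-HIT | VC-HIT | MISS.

OUTCOME = MISS

  [0] addr=0x1fb blk=63 s=7: MISS | VC []
  [1] addr=0x1fd blk=63 s=7: L1-HIT | VC []
  [2] addr=0x1f8 blk=63 s=7: L1-HIT | VC []
  [3] addr=0x1f9 blk=63 s=7: L1-HIT | VC []
  [4] addr=0xff blk=31 s=7: MISS | VC [63]
  [5] addr=0x1f9 blk=63 s=7: VC-HIT | VC [31]
  [6] addr=0x149 blk=41 s=1: MISS | VC [31]
  [7] addr=0x15d blk=43 s=3: MISS | VC [31]
  [8] addr=0xff blk=31 s=7: VC-HIT | VC [63]
  [9] addr=0x68 blk=13 s=5: MISS | VC [63]
  [10] addr=0x1fb blk=63 s=7: VC-HIT | VC [31]
  [11] addr=0xeb blk=29 s=5: MISS | VC [31, 13]
  [12] addr=0xef blk=29 s=5: L1-HIT | VC [31, 13]
  [13] addr=0x1f8 blk=63 s=7: L1-HIT | VC [31, 13]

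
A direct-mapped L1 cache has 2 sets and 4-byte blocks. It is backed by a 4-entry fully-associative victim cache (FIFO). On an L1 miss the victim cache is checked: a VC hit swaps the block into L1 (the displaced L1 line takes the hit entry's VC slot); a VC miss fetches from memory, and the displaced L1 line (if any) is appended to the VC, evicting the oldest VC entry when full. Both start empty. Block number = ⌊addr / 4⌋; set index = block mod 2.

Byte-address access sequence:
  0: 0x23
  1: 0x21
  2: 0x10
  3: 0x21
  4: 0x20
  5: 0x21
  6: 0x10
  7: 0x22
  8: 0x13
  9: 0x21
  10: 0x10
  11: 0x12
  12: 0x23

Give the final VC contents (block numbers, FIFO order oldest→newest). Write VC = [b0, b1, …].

0: 0x23 (blk 8, set 0) → MISS  vc=[]
1: 0x21 (blk 8, set 0) → L1-HIT  vc=[]
2: 0x10 (blk 4, set 0) → MISS  vc=[8]
3: 0x21 (blk 8, set 0) → VC-HIT  vc=[4]
4: 0x20 (blk 8, set 0) → L1-HIT  vc=[4]
5: 0x21 (blk 8, set 0) → L1-HIT  vc=[4]
6: 0x10 (blk 4, set 0) → VC-HIT  vc=[8]
7: 0x22 (blk 8, set 0) → VC-HIT  vc=[4]
8: 0x13 (blk 4, set 0) → VC-HIT  vc=[8]
9: 0x21 (blk 8, set 0) → VC-HIT  vc=[4]
10: 0x10 (blk 4, set 0) → VC-HIT  vc=[8]
11: 0x12 (blk 4, set 0) → L1-HIT  vc=[8]
12: 0x23 (blk 8, set 0) → VC-HIT  vc=[4]

VC = [4]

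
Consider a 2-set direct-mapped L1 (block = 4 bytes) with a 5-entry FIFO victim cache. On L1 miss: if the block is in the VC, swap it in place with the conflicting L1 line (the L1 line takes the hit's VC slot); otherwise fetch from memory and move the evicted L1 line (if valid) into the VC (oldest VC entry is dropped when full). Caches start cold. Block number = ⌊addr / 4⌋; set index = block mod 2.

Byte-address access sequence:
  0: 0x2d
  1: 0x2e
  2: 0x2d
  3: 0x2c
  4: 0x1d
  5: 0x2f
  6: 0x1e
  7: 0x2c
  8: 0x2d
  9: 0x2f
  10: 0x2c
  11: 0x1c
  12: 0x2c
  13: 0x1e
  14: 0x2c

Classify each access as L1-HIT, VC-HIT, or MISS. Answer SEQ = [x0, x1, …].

#0 0x2d→b11/s1 MISS; vc=[]
#1 0x2e→b11/s1 L1-HIT; vc=[]
#2 0x2d→b11/s1 L1-HIT; vc=[]
#3 0x2c→b11/s1 L1-HIT; vc=[]
#4 0x1d→b7/s1 MISS; vc=[11]
#5 0x2f→b11/s1 VC-HIT; vc=[7]
#6 0x1e→b7/s1 VC-HIT; vc=[11]
#7 0x2c→b11/s1 VC-HIT; vc=[7]
#8 0x2d→b11/s1 L1-HIT; vc=[7]
#9 0x2f→b11/s1 L1-HIT; vc=[7]
#10 0x2c→b11/s1 L1-HIT; vc=[7]
#11 0x1c→b7/s1 VC-HIT; vc=[11]
#12 0x2c→b11/s1 VC-HIT; vc=[7]
#13 0x1e→b7/s1 VC-HIT; vc=[11]
#14 0x2c→b11/s1 VC-HIT; vc=[7]

SEQ = [MISS, L1-HIT, L1-HIT, L1-HIT, MISS, VC-HIT, VC-HIT, VC-HIT, L1-HIT, L1-HIT, L1-HIT, VC-HIT, VC-HIT, VC-HIT, VC-HIT]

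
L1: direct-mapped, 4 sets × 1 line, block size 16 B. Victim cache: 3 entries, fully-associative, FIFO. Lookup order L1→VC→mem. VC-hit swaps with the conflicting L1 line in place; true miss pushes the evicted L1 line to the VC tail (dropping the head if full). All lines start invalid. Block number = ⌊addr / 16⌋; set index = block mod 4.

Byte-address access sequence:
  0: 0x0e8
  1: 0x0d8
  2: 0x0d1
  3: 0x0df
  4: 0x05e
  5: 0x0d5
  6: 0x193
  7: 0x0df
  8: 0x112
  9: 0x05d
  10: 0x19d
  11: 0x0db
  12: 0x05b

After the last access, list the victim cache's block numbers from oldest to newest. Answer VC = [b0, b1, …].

VC = [17, 13, 25]

#0 0xe8→b14/s2 MISS; vc=[]
#1 0xd8→b13/s1 MISS; vc=[]
#2 0xd1→b13/s1 L1-HIT; vc=[]
#3 0xdf→b13/s1 L1-HIT; vc=[]
#4 0x5e→b5/s1 MISS; vc=[13]
#5 0xd5→b13/s1 VC-HIT; vc=[5]
#6 0x193→b25/s1 MISS; vc=[5,13]
#7 0xdf→b13/s1 VC-HIT; vc=[5,25]
#8 0x112→b17/s1 MISS; vc=[5,25,13]
#9 0x5d→b5/s1 VC-HIT; vc=[17,25,13]
#10 0x19d→b25/s1 VC-HIT; vc=[17,5,13]
#11 0xdb→b13/s1 VC-HIT; vc=[17,5,25]
#12 0x5b→b5/s1 VC-HIT; vc=[17,13,25]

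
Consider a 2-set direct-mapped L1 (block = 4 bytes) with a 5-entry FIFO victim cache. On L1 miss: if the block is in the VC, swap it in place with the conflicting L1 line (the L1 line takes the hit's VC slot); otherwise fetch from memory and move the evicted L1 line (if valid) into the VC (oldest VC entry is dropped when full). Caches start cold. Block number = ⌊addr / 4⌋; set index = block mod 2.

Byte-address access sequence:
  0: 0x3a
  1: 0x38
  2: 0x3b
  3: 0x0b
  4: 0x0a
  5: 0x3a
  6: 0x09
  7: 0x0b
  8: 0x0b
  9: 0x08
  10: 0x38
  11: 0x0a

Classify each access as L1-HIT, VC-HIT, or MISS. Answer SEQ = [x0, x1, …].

SEQ = [MISS, L1-HIT, L1-HIT, MISS, L1-HIT, VC-HIT, VC-HIT, L1-HIT, L1-HIT, L1-HIT, VC-HIT, VC-HIT]

#0 0x3a→b14/s0 MISS; vc=[]
#1 0x38→b14/s0 L1-HIT; vc=[]
#2 0x3b→b14/s0 L1-HIT; vc=[]
#3 0xb→b2/s0 MISS; vc=[14]
#4 0xa→b2/s0 L1-HIT; vc=[14]
#5 0x3a→b14/s0 VC-HIT; vc=[2]
#6 0x9→b2/s0 VC-HIT; vc=[14]
#7 0xb→b2/s0 L1-HIT; vc=[14]
#8 0xb→b2/s0 L1-HIT; vc=[14]
#9 0x8→b2/s0 L1-HIT; vc=[14]
#10 0x38→b14/s0 VC-HIT; vc=[2]
#11 0xa→b2/s0 VC-HIT; vc=[14]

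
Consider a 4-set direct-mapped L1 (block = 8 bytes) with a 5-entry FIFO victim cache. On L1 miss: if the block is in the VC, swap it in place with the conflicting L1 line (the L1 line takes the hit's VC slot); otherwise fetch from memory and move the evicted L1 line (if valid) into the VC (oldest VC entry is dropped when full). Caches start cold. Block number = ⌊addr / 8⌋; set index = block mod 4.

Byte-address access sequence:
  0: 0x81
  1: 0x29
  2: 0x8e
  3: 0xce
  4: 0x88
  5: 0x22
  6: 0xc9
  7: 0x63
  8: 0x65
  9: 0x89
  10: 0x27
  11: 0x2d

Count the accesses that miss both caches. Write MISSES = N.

  [0] addr=0x81 blk=16 s=0: MISS | VC []
  [1] addr=0x29 blk=5 s=1: MISS | VC []
  [2] addr=0x8e blk=17 s=1: MISS | VC [5]
  [3] addr=0xce blk=25 s=1: MISS | VC [5, 17]
  [4] addr=0x88 blk=17 s=1: VC-HIT | VC [5, 25]
  [5] addr=0x22 blk=4 s=0: MISS | VC [5, 25, 16]
  [6] addr=0xc9 blk=25 s=1: VC-HIT | VC [5, 17, 16]
  [7] addr=0x63 blk=12 s=0: MISS | VC [5, 17, 16, 4]
  [8] addr=0x65 blk=12 s=0: L1-HIT | VC [5, 17, 16, 4]
  [9] addr=0x89 blk=17 s=1: VC-HIT | VC [5, 25, 16, 4]
  [10] addr=0x27 blk=4 s=0: VC-HIT | VC [5, 25, 16, 12]
  [11] addr=0x2d blk=5 s=1: VC-HIT | VC [17, 25, 16, 12]

MISSES = 6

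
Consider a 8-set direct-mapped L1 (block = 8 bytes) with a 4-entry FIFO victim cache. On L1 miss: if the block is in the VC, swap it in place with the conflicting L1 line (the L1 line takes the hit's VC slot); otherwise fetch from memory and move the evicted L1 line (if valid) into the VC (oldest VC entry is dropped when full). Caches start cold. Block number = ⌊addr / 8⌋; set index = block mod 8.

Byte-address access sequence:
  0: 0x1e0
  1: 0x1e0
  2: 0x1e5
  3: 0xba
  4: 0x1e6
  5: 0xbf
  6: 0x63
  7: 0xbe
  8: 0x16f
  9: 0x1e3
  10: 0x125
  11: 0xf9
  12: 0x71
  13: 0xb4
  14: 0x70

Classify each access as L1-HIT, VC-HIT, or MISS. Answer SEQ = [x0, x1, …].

  [0] addr=0x1e0 blk=60 s=4: MISS | VC []
  [1] addr=0x1e0 blk=60 s=4: L1-HIT | VC []
  [2] addr=0x1e5 blk=60 s=4: L1-HIT | VC []
  [3] addr=0xba blk=23 s=7: MISS | VC []
  [4] addr=0x1e6 blk=60 s=4: L1-HIT | VC []
  [5] addr=0xbf blk=23 s=7: L1-HIT | VC []
  [6] addr=0x63 blk=12 s=4: MISS | VC [60]
  [7] addr=0xbe blk=23 s=7: L1-HIT | VC [60]
  [8] addr=0x16f blk=45 s=5: MISS | VC [60]
  [9] addr=0x1e3 blk=60 s=4: VC-HIT | VC [12]
  [10] addr=0x125 blk=36 s=4: MISS | VC [12, 60]
  [11] addr=0xf9 blk=31 s=7: MISS | VC [12, 60, 23]
  [12] addr=0x71 blk=14 s=6: MISS | VC [12, 60, 23]
  [13] addr=0xb4 blk=22 s=6: MISS | VC [12, 60, 23, 14]
  [14] addr=0x70 blk=14 s=6: VC-HIT | VC [12, 60, 23, 22]

SEQ = [MISS, L1-HIT, L1-HIT, MISS, L1-HIT, L1-HIT, MISS, L1-HIT, MISS, VC-HIT, MISS, MISS, MISS, MISS, VC-HIT]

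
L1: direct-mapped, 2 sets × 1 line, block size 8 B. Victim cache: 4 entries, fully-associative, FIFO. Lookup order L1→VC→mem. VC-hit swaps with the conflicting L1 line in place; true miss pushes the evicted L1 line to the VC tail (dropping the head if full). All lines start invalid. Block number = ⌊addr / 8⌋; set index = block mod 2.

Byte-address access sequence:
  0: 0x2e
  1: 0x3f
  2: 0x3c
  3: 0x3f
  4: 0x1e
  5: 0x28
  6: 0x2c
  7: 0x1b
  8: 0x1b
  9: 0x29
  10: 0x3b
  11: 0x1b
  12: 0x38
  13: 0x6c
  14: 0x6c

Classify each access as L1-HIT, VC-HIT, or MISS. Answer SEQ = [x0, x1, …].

SEQ = [MISS, MISS, L1-HIT, L1-HIT, MISS, VC-HIT, L1-HIT, VC-HIT, L1-HIT, VC-HIT, VC-HIT, VC-HIT, VC-HIT, MISS, L1-HIT]

  [0] addr=0x2e blk=5 s=1: MISS | VC []
  [1] addr=0x3f blk=7 s=1: MISS | VC [5]
  [2] addr=0x3c blk=7 s=1: L1-HIT | VC [5]
  [3] addr=0x3f blk=7 s=1: L1-HIT | VC [5]
  [4] addr=0x1e blk=3 s=1: MISS | VC [5, 7]
  [5] addr=0x28 blk=5 s=1: VC-HIT | VC [3, 7]
  [6] addr=0x2c blk=5 s=1: L1-HIT | VC [3, 7]
  [7] addr=0x1b blk=3 s=1: VC-HIT | VC [5, 7]
  [8] addr=0x1b blk=3 s=1: L1-HIT | VC [5, 7]
  [9] addr=0x29 blk=5 s=1: VC-HIT | VC [3, 7]
  [10] addr=0x3b blk=7 s=1: VC-HIT | VC [3, 5]
  [11] addr=0x1b blk=3 s=1: VC-HIT | VC [7, 5]
  [12] addr=0x38 blk=7 s=1: VC-HIT | VC [3, 5]
  [13] addr=0x6c blk=13 s=1: MISS | VC [3, 5, 7]
  [14] addr=0x6c blk=13 s=1: L1-HIT | VC [3, 5, 7]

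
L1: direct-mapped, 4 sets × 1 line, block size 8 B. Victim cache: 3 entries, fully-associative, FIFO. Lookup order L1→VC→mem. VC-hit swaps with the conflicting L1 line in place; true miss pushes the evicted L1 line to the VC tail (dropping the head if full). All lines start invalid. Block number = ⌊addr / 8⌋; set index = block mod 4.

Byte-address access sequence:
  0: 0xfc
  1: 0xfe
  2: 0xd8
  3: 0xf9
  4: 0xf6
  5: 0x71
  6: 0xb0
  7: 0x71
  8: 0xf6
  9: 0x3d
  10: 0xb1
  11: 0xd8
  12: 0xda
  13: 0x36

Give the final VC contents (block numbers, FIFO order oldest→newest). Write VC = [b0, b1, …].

0: 0xfc (blk 31, set 3) → MISS  vc=[]
1: 0xfe (blk 31, set 3) → L1-HIT  vc=[]
2: 0xd8 (blk 27, set 3) → MISS  vc=[31]
3: 0xf9 (blk 31, set 3) → VC-HIT  vc=[27]
4: 0xf6 (blk 30, set 2) → MISS  vc=[27]
5: 0x71 (blk 14, set 2) → MISS  vc=[27, 30]
6: 0xb0 (blk 22, set 2) → MISS  vc=[27, 30, 14]
7: 0x71 (blk 14, set 2) → VC-HIT  vc=[27, 30, 22]
8: 0xf6 (blk 30, set 2) → VC-HIT  vc=[27, 14, 22]
9: 0x3d (blk 7, set 3) → MISS  vc=[14, 22, 31]
10: 0xb1 (blk 22, set 2) → VC-HIT  vc=[14, 30, 31]
11: 0xd8 (blk 27, set 3) → MISS  vc=[30, 31, 7]
12: 0xda (blk 27, set 3) → L1-HIT  vc=[30, 31, 7]
13: 0x36 (blk 6, set 2) → MISS  vc=[31, 7, 22]

VC = [31, 7, 22]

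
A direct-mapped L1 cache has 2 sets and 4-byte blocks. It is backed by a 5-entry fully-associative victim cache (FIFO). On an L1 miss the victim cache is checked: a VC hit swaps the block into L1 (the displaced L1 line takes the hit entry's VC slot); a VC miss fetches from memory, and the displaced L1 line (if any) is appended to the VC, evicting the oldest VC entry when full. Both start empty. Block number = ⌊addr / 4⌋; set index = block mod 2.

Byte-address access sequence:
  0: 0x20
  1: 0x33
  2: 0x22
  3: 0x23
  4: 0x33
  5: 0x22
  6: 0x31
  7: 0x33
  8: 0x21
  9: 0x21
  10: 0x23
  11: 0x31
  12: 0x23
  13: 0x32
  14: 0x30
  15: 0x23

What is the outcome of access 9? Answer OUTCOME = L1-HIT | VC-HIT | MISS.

OUTCOME = L1-HIT

  [0] addr=0x20 blk=8 s=0: MISS | VC []
  [1] addr=0x33 blk=12 s=0: MISS | VC [8]
  [2] addr=0x22 blk=8 s=0: VC-HIT | VC [12]
  [3] addr=0x23 blk=8 s=0: L1-HIT | VC [12]
  [4] addr=0x33 blk=12 s=0: VC-HIT | VC [8]
  [5] addr=0x22 blk=8 s=0: VC-HIT | VC [12]
  [6] addr=0x31 blk=12 s=0: VC-HIT | VC [8]
  [7] addr=0x33 blk=12 s=0: L1-HIT | VC [8]
  [8] addr=0x21 blk=8 s=0: VC-HIT | VC [12]
  [9] addr=0x21 blk=8 s=0: L1-HIT | VC [12]
  [10] addr=0x23 blk=8 s=0: L1-HIT | VC [12]
  [11] addr=0x31 blk=12 s=0: VC-HIT | VC [8]
  [12] addr=0x23 blk=8 s=0: VC-HIT | VC [12]
  [13] addr=0x32 blk=12 s=0: VC-HIT | VC [8]
  [14] addr=0x30 blk=12 s=0: L1-HIT | VC [8]
  [15] addr=0x23 blk=8 s=0: VC-HIT | VC [12]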